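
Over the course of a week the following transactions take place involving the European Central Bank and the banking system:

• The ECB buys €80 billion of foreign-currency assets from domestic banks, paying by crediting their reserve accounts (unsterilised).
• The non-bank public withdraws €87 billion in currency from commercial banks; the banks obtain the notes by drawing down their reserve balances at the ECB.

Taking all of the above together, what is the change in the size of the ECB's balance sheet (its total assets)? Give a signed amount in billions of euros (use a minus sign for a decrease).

+€80 billion

ECB balance sheet:
  Assets:      Foreign assets +€80B
  Liabilities: Bank reserves −€7B, Currency in circulation +€87B
Change in total ECB assets = +€80 billion.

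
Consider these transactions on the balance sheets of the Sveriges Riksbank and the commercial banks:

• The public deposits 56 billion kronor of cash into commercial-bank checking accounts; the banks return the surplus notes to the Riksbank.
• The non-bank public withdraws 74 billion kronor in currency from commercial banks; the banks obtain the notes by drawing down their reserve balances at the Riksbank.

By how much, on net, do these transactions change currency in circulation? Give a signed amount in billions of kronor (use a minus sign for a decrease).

Riksbank balance sheet:
  Assets:      no change
  Liabilities: Bank reserves −18B, Currency in circulation +18B
Commercial banking system:
  Assets:      Reserves at CB −18B
  Liabilities: Checkable deposits −18B
So the change in currency in circulation is +18 billion.

+18 billion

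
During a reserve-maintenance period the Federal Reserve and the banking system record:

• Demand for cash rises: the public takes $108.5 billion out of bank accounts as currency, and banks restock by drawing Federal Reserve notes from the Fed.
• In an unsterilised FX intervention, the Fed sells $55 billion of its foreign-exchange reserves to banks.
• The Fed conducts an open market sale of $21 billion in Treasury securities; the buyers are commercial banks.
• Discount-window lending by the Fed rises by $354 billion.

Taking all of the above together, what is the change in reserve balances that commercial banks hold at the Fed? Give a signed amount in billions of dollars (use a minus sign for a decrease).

Currency withdrawal $108.5 billion: banks swap reserves for currency → −$108.5B.
FX sale $55 billion: the buying banks pay out of their reserve balances → −$55B.
OMO sale (to banks) $21 billion: the buying banks pay out of their reserve balances → −$21B.
Discount-window loan $354 billion: the loan is credited to the bank's reserve account → +$354B.
Net: −108.5 − 55 − 21 + 354 = +$169.5 billion.

+$169.5 billion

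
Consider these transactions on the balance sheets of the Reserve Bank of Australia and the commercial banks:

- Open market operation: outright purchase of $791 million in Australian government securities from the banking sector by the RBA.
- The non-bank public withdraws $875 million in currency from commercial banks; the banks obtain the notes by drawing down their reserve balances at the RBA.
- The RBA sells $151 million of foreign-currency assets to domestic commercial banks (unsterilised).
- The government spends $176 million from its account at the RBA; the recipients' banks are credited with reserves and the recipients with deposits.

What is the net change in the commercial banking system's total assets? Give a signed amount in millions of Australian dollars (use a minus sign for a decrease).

-$699 million

OMO purchase (from banks) $791 million: just an asset swap on bank balance sheets → 0.
Currency withdrawal $875 million: bank balance sheets shrink → −$875M.
FX sale $151 million: just an asset swap on bank balance sheets → 0.
Government spending $176 million: bank balance sheets expand → +$176M.
Net: 0 − 875 + 0 + 176 = -$699 million.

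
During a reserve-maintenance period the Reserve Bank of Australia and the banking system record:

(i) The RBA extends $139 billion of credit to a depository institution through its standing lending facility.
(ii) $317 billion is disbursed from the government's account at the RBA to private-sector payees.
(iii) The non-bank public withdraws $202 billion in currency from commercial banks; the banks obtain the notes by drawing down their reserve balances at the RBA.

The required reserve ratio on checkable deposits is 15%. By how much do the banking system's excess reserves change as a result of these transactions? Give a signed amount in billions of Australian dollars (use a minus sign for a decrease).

+$236.75 billion

Discount-window loan $139 billion: reserves +$139B, deposits 0.
Government spending $317 billion: reserves +$317B, deposits +$317B.
Currency withdrawal $202 billion: reserves −$202B, deposits −$202B.
Totals: Δreserves = +$254B, Δdeposits = +$115B.
Δrequired reserves = 15% × +$115B = +$17.25B.
Δexcess reserves = Δreserves − Δrequired = +$254B − (+$17.25B) = +$236.75 billion.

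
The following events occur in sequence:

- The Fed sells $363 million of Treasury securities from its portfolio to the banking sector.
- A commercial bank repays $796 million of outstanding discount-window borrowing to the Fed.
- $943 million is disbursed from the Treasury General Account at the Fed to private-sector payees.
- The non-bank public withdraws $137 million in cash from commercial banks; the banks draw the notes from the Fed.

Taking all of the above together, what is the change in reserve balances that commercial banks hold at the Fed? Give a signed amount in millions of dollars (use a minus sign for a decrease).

-$353 million

Fed balance sheet:
  Assets:      Securities −$363M, Loans to banks −$796M
  Liabilities: Bank reserves −$353M, Currency in circulation +$137M, Government deposits −$943M
So the change in reserve balances that commercial banks hold at the Fed is -$353 million.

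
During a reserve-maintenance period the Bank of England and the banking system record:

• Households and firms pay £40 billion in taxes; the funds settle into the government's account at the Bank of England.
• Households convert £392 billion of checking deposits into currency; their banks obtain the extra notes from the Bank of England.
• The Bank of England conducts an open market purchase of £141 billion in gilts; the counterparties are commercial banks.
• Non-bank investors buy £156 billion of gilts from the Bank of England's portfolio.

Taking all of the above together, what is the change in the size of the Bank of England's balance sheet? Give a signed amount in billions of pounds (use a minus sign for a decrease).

-£15 billion

Government account inflow £40 billion: only the composition of liabilities changes → 0.
Currency withdrawal £392 billion: only the composition of liabilities changes → 0.
OMO purchase (from banks) £141 billion: a Bank of England asset is acquired → +£141B.
Asset sale (to non-banks) £156 billion: a Bank of England asset is shed → −£156B.
Net: 0 + 0 + 141 − 156 = -£15 billion.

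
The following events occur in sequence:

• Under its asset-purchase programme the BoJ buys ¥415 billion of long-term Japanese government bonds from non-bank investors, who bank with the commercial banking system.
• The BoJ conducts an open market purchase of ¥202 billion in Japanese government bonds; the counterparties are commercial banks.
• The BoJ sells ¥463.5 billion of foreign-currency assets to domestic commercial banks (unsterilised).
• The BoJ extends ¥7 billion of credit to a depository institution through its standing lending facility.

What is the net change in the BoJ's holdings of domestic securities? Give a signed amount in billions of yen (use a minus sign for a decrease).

+¥617 billion

Asset purchase (from non-banks) ¥415 billion: securities added to the BoJ's portfolio → +¥415B.
OMO purchase (from banks) ¥202 billion: securities added to the BoJ's portfolio → +¥202B.
FX sale ¥463.5 billion: the BoJ's securities portfolio is untouched → 0.
Discount-window loan ¥7 billion: the BoJ's securities portfolio is untouched → 0.
Net: 415 + 202 + 0 + 0 = +¥617 billion.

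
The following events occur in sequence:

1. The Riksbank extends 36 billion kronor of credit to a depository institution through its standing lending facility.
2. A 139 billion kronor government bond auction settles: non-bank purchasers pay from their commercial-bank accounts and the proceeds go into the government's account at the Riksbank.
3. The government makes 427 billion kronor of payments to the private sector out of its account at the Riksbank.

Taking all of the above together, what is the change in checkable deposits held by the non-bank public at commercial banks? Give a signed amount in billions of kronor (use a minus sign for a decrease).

+288 billion

Discount-window loan 36 billion kronor: the counterparty is a bank, so public deposits are unchanged → 0.
Government account inflow 139 billion kronor: non-bank counterparties' bank balances fall → −139B.
Government spending 427 billion kronor: non-bank counterparties' bank balances rise → +427B.
Net: 0 − 139 + 427 = +288 billion.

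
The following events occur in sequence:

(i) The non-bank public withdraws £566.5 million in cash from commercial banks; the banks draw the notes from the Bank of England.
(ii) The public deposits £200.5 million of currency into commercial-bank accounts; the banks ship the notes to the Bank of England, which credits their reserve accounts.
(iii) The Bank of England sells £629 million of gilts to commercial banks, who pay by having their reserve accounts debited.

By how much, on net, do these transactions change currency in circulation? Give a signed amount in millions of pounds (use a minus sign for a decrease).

+£366 million

Bank of England balance sheet:
  Assets:      Securities −£629M
  Liabilities: Bank reserves −£995M, Currency in circulation +£366M
Commercial banking system:
  Assets:      Reserves at CB −£995M, Securities +£629M
  Liabilities: Checkable deposits −£366M
So the change in currency in circulation is +£366 million.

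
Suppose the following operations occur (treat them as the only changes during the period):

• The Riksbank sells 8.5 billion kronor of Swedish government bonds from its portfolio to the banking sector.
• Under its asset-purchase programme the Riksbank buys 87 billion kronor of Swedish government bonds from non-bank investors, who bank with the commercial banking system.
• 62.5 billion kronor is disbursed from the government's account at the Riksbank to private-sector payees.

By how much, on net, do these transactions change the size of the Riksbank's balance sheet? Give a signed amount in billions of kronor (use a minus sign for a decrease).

Riksbank balance sheet:
  Assets:      Securities +78.5B
  Liabilities: Bank reserves +141B, Government deposits −62.5B
Commercial banking system:
  Assets:      Reserves at CB +141B, Securities +8.5B
  Liabilities: Checkable deposits +149.5B
Change in total Riksbank assets = +78.5 billion.

+78.5 billion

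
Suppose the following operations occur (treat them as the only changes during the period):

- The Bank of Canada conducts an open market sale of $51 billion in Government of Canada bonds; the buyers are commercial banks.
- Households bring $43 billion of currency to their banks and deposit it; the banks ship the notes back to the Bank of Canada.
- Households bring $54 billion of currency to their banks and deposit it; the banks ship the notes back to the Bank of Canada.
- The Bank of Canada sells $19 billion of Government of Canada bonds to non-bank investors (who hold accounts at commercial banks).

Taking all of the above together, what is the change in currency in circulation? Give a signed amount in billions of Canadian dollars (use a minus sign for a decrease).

-$97 billion

Bank of Canada balance sheet:
  Assets:      Securities −$70B
  Liabilities: Bank reserves +$27B, Currency in circulation −$97B
So the change in currency in circulation is -$97 billion.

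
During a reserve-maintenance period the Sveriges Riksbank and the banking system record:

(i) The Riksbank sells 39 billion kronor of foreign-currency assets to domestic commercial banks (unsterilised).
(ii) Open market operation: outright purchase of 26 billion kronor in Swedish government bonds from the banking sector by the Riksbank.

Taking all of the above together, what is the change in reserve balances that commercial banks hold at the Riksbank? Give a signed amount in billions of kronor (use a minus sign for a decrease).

Riksbank balance sheet:
  Assets:      Securities +26B, Foreign assets −39B
  Liabilities: Bank reserves −13B
So the change in reserve balances that commercial banks hold at the Riksbank is -13 billion.

-13 billion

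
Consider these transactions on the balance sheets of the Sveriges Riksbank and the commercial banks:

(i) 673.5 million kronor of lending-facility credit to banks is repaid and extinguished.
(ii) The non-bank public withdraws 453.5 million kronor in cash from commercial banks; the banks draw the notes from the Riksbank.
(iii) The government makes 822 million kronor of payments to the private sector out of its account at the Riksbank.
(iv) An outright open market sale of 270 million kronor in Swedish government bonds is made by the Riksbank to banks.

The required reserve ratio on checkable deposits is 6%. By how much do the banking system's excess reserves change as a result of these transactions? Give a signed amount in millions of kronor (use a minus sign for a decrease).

-597.11 million

Discount-window repayment 673.5 million kronor: reserves −673.5M, deposits 0.
Currency withdrawal 453.5 million kronor: reserves −453.5M, deposits −453.5M.
Government spending 822 million kronor: reserves +822M, deposits +822M.
OMO sale (to banks) 270 million kronor: reserves −270M, deposits 0.
Totals: Δreserves = −575M, Δdeposits = +368.5M.
Δrequired reserves = 6% × +368.5M = +22.11M.
Δexcess reserves = Δreserves − Δrequired = −575M − (+22.11M) = -597.11 million.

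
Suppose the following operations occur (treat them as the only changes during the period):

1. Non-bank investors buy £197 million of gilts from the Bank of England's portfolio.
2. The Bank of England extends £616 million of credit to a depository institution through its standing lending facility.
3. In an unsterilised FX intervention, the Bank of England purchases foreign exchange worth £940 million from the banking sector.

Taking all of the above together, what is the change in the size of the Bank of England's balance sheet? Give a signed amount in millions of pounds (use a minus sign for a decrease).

+£1359 million

Bank of England balance sheet:
  Assets:      Securities −£197M, Loans to banks +£616M, Foreign assets +£940M
  Liabilities: Bank reserves +£1359M
Commercial banking system:
  Assets:      Reserves at CB +£1359M, Foreign assets −£940M
  Liabilities: Checkable deposits −£197M, Borrowings from CB +£616M
Change in total Bank of England assets = +£1359 million.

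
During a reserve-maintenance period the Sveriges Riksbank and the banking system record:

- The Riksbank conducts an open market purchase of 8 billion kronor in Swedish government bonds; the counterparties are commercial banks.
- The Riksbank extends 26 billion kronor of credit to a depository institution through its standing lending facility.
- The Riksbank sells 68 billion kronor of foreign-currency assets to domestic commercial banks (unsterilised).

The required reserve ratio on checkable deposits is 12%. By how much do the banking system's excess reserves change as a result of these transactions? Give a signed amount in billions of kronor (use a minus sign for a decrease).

-34 billion

OMO purchase (from banks) 8 billion kronor: reserves +8B, deposits 0.
Discount-window loan 26 billion kronor: reserves +26B, deposits 0.
FX sale 68 billion kronor: reserves −68B, deposits 0.
Totals: Δreserves = −34B, Δdeposits = 0.
Δrequired reserves = 12% × 0 = 0.
Δexcess reserves = Δreserves − Δrequired = −34B − (0) = -34 billion.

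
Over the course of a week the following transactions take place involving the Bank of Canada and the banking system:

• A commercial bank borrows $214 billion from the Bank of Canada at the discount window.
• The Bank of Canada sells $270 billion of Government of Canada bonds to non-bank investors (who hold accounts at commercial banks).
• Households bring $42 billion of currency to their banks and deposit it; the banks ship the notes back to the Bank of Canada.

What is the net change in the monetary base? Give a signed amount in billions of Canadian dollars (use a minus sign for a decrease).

Bank of Canada balance sheet:
  Assets:      Securities −$270B, Loans to banks +$214B
  Liabilities: Bank reserves −$14B, Currency in circulation −$42B
Commercial banking system:
  Assets:      Reserves at CB −$14B
  Liabilities: Checkable deposits −$228B, Borrowings from CB +$214B
Monetary base = currency + reserves: −$42B + (−$14B) = -$56 billion.

-$56 billion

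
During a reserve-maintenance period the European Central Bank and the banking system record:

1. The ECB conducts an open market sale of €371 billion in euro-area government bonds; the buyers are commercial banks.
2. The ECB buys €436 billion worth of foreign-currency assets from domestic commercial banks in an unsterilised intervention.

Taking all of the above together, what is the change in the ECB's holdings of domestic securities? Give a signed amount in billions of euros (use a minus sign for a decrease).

-€371 billion

OMO sale (to banks) €371 billion: securities removed from the ECB's portfolio → −€371B.
FX purchase €436 billion: the ECB's securities portfolio is untouched → 0.
Net: −371 + 0 = -€371 billion.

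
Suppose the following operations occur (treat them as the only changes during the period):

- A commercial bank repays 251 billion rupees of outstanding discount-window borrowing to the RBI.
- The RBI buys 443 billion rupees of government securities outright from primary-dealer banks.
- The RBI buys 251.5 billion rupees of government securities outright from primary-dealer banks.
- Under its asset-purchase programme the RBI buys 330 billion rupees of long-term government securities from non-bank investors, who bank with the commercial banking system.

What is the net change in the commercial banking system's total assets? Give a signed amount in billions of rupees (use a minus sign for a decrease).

+79 billion

Discount-window repayment 251 billion rupees: bank balance sheets shrink → −251B.
OMO purchase (from banks) 443 billion rupees: just an asset swap on bank balance sheets → 0.
OMO purchase (from banks) 251.5 billion rupees: just an asset swap on bank balance sheets → 0.
Asset purchase (from non-banks) 330 billion rupees: bank balance sheets expand → +330B.
Net: −251 + 0 + 0 + 330 = +79 billion.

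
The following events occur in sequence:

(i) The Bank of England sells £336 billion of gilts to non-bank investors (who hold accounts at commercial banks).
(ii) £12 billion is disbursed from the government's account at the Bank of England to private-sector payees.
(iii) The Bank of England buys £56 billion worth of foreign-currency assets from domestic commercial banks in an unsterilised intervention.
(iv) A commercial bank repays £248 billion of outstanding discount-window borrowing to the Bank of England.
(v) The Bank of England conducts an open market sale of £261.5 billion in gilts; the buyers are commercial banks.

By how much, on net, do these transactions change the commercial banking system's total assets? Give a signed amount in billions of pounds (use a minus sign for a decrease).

Bank of England balance sheet:
  Assets:      Securities −£597.5B, Loans to banks −£248B, Foreign assets +£56B
  Liabilities: Bank reserves −£777.5B, Government deposits −£12B
Commercial banking system:
  Assets:      Reserves at CB −£777.5B, Securities +£261.5B, Foreign assets −£56B
  Liabilities: Checkable deposits −£324B, Borrowings from CB −£248B
Change in total bank assets = -£572 billion.

-£572 billion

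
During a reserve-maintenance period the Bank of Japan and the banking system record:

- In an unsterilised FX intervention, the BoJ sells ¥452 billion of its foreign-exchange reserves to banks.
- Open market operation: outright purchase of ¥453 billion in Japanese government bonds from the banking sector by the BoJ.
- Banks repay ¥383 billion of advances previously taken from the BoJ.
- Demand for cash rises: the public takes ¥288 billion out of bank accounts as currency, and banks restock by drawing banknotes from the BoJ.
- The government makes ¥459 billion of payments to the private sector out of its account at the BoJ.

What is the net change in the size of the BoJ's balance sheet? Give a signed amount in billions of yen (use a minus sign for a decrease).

-¥382 billion

FX sale ¥452 billion: a BoJ asset is shed → −¥452B.
OMO purchase (from banks) ¥453 billion: a BoJ asset is acquired → +¥453B.
Discount-window repayment ¥383 billion: a BoJ asset is shed → −¥383B.
Currency withdrawal ¥288 billion: only the composition of liabilities changes → 0.
Government spending ¥459 billion: only the composition of liabilities changes → 0.
Net: −452 + 453 − 383 + 0 + 0 = -¥382 billion.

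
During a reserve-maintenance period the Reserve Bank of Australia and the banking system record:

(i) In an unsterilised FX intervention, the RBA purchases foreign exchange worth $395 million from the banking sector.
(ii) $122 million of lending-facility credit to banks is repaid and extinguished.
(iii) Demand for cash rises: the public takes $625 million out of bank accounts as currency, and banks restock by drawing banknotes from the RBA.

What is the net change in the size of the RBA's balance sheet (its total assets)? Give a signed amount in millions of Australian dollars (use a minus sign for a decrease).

+$273 million

RBA balance sheet:
  Assets:      Loans to banks −$122M, Foreign assets +$395M
  Liabilities: Bank reserves −$352M, Currency in circulation +$625M
Commercial banking system:
  Assets:      Reserves at CB −$352M, Foreign assets −$395M
  Liabilities: Checkable deposits −$625M, Borrowings from CB −$122M
Change in total RBA assets = +$273 million.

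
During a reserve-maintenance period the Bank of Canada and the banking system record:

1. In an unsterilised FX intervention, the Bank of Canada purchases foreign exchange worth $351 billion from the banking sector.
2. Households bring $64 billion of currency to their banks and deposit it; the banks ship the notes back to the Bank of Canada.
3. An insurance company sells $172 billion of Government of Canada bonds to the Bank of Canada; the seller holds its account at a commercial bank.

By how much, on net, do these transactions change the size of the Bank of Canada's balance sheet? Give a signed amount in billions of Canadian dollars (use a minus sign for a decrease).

+$523 billion

FX purchase $351 billion: a Bank of Canada asset is acquired → +$351B.
Currency deposit $64 billion: only the composition of liabilities changes → 0.
Asset purchase (from non-banks) $172 billion: a Bank of Canada asset is acquired → +$172B.
Net: 351 + 0 + 172 = +$523 billion.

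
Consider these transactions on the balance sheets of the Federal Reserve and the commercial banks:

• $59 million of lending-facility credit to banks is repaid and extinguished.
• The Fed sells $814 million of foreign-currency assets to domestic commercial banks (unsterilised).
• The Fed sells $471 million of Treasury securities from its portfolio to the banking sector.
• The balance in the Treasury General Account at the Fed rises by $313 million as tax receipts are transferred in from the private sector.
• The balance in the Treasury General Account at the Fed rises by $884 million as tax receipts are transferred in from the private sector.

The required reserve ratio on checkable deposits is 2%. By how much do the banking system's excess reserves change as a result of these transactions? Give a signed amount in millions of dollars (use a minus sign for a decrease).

Discount-window repayment $59 million: reserves −$59M, deposits 0.
FX sale $814 million: reserves −$814M, deposits 0.
OMO sale (to banks) $471 million: reserves −$471M, deposits 0.
Government account inflow $313 million: reserves −$313M, deposits −$313M.
Government account inflow $884 million: reserves −$884M, deposits −$884M.
Totals: Δreserves = −$2541M, Δdeposits = −$1197M.
Δrequired reserves = 2% × −$1197M = −$23.94M.
Δexcess reserves = Δreserves − Δrequired = −$2541M − (−$23.94M) = -$2517.06 million.

-$2517.06 million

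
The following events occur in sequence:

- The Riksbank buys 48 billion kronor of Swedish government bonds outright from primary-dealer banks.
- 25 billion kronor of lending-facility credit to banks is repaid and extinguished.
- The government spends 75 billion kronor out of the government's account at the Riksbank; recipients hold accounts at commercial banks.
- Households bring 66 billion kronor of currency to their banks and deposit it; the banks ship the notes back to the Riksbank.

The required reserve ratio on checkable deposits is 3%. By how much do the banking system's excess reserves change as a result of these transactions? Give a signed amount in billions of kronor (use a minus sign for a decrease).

OMO purchase (from banks) 48 billion kronor: reserves +48B, deposits 0.
Discount-window repayment 25 billion kronor: reserves −25B, deposits 0.
Government spending 75 billion kronor: reserves +75B, deposits +75B.
Currency deposit 66 billion kronor: reserves +66B, deposits +66B.
Totals: Δreserves = +164B, Δdeposits = +141B.
Δrequired reserves = 3% × +141B = +4.23B.
Δexcess reserves = Δreserves − Δrequired = +164B − (+4.23B) = +159.77 billion.

+159.77 billion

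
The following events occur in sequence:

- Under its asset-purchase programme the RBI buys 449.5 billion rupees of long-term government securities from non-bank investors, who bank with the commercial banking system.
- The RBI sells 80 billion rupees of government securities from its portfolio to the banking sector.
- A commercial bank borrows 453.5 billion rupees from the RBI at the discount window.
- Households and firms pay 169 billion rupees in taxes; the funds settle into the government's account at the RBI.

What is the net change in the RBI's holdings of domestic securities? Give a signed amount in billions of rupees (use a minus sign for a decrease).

Asset purchase (from non-banks) 449.5 billion rupees: securities added to the RBI's portfolio → +449.5B.
OMO sale (to banks) 80 billion rupees: securities removed from the RBI's portfolio → −80B.
Discount-window loan 453.5 billion rupees: the RBI's securities portfolio is untouched → 0.
Government account inflow 169 billion rupees: the RBI's securities portfolio is untouched → 0.
Net: 449.5 − 80 + 0 + 0 = +369.5 billion.

+369.5 billion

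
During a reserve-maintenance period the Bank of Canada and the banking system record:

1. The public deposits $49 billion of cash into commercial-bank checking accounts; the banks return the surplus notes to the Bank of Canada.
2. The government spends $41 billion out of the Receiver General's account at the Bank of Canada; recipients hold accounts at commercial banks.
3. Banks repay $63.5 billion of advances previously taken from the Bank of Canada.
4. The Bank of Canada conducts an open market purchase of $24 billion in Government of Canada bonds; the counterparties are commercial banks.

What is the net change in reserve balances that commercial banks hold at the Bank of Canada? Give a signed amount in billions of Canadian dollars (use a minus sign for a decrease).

Currency deposit $49 billion: returned notes are swapped for reserve credit → +$49B.
Government spending $41 billion: government payments flow into bank reserve accounts → +$41B.
Discount-window repayment $63.5 billion: repayment is debited from reserves → −$63.5B.
OMO purchase (from banks) $24 billion: the Bank of Canada pays by crediting reserve accounts → +$24B.
Net: 49 + 41 − 63.5 + 24 = +$50.5 billion.

+$50.5 billion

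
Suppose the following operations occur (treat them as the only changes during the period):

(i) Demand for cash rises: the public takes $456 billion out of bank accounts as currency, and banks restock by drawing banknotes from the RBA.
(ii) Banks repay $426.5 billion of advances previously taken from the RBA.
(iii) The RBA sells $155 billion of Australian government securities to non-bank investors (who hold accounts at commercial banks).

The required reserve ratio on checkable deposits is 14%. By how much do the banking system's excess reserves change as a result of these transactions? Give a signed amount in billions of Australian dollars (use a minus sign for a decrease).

-$951.96 billion

Currency withdrawal $456 billion: reserves −$456B, deposits −$456B.
Discount-window repayment $426.5 billion: reserves −$426.5B, deposits 0.
Asset sale (to non-banks) $155 billion: reserves −$155B, deposits −$155B.
Totals: Δreserves = −$1037.5B, Δdeposits = −$611B.
Δrequired reserves = 14% × −$611B = −$85.54B.
Δexcess reserves = Δreserves − Δrequired = −$1037.5B − (−$85.54B) = -$951.96 billion.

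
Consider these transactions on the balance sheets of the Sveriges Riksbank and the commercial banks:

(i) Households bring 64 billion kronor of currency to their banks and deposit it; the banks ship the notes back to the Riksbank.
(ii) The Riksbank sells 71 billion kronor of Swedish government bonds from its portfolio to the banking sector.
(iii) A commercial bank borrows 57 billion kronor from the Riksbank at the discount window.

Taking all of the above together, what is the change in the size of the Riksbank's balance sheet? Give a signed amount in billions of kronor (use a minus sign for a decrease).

Riksbank balance sheet:
  Assets:      Securities −71B, Loans to banks +57B
  Liabilities: Bank reserves +50B, Currency in circulation −64B
Commercial banking system:
  Assets:      Reserves at CB +50B, Securities +71B
  Liabilities: Checkable deposits +64B, Borrowings from CB +57B
Change in total Riksbank assets = -14 billion.

-14 billion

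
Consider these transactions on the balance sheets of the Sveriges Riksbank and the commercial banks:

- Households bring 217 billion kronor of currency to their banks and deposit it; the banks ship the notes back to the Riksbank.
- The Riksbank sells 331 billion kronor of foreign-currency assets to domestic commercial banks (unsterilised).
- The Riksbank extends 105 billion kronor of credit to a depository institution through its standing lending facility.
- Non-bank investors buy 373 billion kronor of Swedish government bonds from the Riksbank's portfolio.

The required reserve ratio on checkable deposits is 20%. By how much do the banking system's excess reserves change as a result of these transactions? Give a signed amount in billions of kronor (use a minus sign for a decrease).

-350.8 billion

Currency deposit 217 billion kronor: reserves +217B, deposits +217B.
FX sale 331 billion kronor: reserves −331B, deposits 0.
Discount-window loan 105 billion kronor: reserves +105B, deposits 0.
Asset sale (to non-banks) 373 billion kronor: reserves −373B, deposits −373B.
Totals: Δreserves = −382B, Δdeposits = −156B.
Δrequired reserves = 20% × −156B = −31.2B.
Δexcess reserves = Δreserves − Δrequired = −382B − (−31.2B) = -350.8 billion.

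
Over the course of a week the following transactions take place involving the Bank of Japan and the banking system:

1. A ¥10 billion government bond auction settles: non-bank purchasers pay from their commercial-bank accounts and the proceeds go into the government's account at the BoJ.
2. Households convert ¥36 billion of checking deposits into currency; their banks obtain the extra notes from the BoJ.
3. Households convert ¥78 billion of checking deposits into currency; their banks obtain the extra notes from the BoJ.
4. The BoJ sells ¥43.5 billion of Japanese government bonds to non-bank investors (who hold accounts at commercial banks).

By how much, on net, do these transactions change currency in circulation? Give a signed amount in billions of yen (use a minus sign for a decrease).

+¥114 billion

Government account inflow ¥10 billion: no currency enters or leaves circulation → 0.
Currency withdrawal ¥36 billion: notes leave the central bank → +¥36B.
Currency withdrawal ¥78 billion: notes leave the central bank → +¥78B.
Asset sale (to non-banks) ¥43.5 billion: no currency enters or leaves circulation → 0.
Net: 0 + 36 + 78 + 0 = +¥114 billion.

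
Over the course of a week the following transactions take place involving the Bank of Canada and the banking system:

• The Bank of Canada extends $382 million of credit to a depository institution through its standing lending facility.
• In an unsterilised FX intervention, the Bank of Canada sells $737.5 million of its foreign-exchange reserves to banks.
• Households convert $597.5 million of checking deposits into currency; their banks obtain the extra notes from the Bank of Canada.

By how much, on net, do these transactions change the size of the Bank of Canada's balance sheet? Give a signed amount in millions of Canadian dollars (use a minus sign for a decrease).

Bank of Canada balance sheet:
  Assets:      Loans to banks +$382M, Foreign assets −$737.5M
  Liabilities: Bank reserves −$953M, Currency in circulation +$597.5M
Change in total Bank of Canada assets = -$355.5 million.

-$355.5 million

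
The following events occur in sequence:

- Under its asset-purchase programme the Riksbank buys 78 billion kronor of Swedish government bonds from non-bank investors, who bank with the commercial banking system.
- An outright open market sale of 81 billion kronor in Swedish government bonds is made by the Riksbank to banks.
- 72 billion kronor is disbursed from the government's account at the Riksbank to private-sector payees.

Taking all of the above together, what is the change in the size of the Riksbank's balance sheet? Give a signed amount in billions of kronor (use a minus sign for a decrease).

-3 billion

Riksbank balance sheet:
  Assets:      Securities −3B
  Liabilities: Bank reserves +69B, Government deposits −72B
Commercial banking system:
  Assets:      Reserves at CB +69B, Securities +81B
  Liabilities: Checkable deposits +150B
Change in total Riksbank assets = -3 billion.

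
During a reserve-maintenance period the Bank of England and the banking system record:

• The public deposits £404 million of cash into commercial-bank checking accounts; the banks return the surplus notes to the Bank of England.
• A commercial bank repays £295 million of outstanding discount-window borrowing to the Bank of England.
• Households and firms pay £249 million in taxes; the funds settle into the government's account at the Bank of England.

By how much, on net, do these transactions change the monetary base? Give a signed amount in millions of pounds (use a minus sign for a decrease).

-£544 million

Currency deposit £404 million: just a shift between currency and reserves — both are base money → 0.
Discount-window repayment £295 million: Bank of England balance sheet contracts → −£295M.
Government account inflow £249 million: reserves shift to a non-base liability → −£249M.
Net: 0 − 295 − 249 = -£544 million.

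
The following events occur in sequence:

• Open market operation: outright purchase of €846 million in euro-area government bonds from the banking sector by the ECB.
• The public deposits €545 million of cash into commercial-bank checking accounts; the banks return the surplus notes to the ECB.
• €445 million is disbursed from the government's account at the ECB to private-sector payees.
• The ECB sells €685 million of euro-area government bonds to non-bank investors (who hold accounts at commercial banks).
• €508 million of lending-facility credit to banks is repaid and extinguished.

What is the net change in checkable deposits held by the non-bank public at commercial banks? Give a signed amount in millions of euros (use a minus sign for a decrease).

OMO purchase (from banks) €846 million: the counterparty is a bank, so public deposits are unchanged → 0.
Currency deposit €545 million: non-bank counterparties' bank balances rise → +€545M.
Government spending €445 million: non-bank counterparties' bank balances rise → +€445M.
Asset sale (to non-banks) €685 million: non-bank counterparties' bank balances fall → −€685M.
Discount-window repayment €508 million: the counterparty is a bank, so public deposits are unchanged → 0.
Net: 0 + 545 + 445 − 685 + 0 = +€305 million.

+€305 million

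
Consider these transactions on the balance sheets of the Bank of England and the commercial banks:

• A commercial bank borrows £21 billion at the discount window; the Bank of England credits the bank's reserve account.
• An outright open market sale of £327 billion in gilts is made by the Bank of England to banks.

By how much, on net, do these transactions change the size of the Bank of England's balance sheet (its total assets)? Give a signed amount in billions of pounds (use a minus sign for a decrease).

-£306 billion

Discount-window loan £21 billion: a Bank of England asset is acquired → +£21B.
OMO sale (to banks) £327 billion: a Bank of England asset is shed → −£327B.
Net: 21 − 327 = -£306 billion.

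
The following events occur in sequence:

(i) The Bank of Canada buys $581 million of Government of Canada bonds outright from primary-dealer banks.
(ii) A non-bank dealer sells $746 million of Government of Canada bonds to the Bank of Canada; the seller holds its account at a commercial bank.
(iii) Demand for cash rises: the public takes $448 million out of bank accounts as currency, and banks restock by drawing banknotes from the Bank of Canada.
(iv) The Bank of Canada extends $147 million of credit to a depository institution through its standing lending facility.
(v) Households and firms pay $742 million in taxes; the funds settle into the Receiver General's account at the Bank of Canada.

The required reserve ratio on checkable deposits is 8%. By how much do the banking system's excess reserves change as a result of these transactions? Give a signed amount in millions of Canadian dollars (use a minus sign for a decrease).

OMO purchase (from banks) $581 million: reserves +$581M, deposits 0.
Asset purchase (from non-banks) $746 million: reserves +$746M, deposits +$746M.
Currency withdrawal $448 million: reserves −$448M, deposits −$448M.
Discount-window loan $147 million: reserves +$147M, deposits 0.
Government account inflow $742 million: reserves −$742M, deposits −$742M.
Totals: Δreserves = +$284M, Δdeposits = −$444M.
Δrequired reserves = 8% × −$444M = −$35.52M.
Δexcess reserves = Δreserves − Δrequired = +$284M − (−$35.52M) = +$319.52 million.

+$319.52 million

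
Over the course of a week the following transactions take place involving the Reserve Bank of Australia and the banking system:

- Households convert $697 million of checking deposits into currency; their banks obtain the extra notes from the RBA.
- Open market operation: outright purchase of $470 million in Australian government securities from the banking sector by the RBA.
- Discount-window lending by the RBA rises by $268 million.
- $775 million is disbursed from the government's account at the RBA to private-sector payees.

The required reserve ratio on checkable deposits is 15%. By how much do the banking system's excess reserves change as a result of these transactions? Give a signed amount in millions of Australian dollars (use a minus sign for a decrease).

+$804.3 million

Currency withdrawal $697 million: reserves −$697M, deposits −$697M.
OMO purchase (from banks) $470 million: reserves +$470M, deposits 0.
Discount-window loan $268 million: reserves +$268M, deposits 0.
Government spending $775 million: reserves +$775M, deposits +$775M.
Totals: Δreserves = +$816M, Δdeposits = +$78M.
Δrequired reserves = 15% × +$78M = +$11.7M.
Δexcess reserves = Δreserves − Δrequired = +$816M − (+$11.7M) = +$804.3 million.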